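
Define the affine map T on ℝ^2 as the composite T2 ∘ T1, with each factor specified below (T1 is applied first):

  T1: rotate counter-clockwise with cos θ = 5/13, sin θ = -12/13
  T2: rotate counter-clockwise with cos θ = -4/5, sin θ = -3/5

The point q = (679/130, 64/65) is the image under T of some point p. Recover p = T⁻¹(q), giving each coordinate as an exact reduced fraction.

p = (-4, -7/2)

T1 = [5/13 12/13 0; -12/13 5/13 0; 0 0 1]
T2·T1 = [-56/65 -33/65 0; 33/65 -56/65 0; 0 0 1]
det M = 1; M⁻¹ = [-56/65 33/65 0; -33/65 -56/65 0; 0 0 1]
M⁻¹ · (679/130, 64/65)ᵀ = (-4, -7/2)ᵀ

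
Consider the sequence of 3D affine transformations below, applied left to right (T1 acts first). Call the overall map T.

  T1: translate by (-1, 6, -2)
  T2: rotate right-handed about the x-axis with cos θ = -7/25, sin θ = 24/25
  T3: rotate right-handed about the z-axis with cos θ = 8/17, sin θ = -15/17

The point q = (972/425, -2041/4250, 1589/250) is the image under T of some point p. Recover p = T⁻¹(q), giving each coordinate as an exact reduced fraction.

p = (5/2, -2/5, -3/2)

T1 = [1 0 0 -1; 0 1 0 6; 0 0 1 -2; 0 0 0 1]
T2·T1 = [1 0 0 -1; 0 -7/25 -24/25 6/25; 0 24/25 -7/25 158/25; 0 0 0 1]
T3·…·T1 = [8/17 -21/85 -72/85 -22/85; -15/17 -56/425 -192/425 423/425; 0 24/25 -7/25 158/25; 0 0 0 1]
det M = 1; M⁻¹ = [8/17 -15/17 0 1; -21/85 -56/425 24/25 -6; -72/85 -192/425 -7/25 2; 0 0 0 1]
M⁻¹ · (972/425, -2041/4250, 1589/250)ᵀ = (5/2, -2/5, -3/2)ᵀ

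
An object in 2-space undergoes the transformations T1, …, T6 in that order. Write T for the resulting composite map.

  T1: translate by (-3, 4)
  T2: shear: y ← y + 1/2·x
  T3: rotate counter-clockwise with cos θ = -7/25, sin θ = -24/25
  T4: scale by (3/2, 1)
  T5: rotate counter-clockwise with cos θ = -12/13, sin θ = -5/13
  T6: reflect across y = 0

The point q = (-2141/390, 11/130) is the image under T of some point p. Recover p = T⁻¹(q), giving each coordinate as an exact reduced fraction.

T1 = [1 0 -3; 0 1 4; 0 0 1]
T2·T1 = [1 0 -3; 1/2 1 5/2; 0 0 1]
T3·…·T1 = [1/5 24/25 81/25; -11/10 -7/25 109/50; 0 0 1]
T4·…·T1 = [3/10 36/25 243/50; -11/10 -7/25 109/50; 0 0 1]
T5·…·T1 = [-7/10 -467/325 -2371/650; 9/10 -96/325 -2523/650; 0 0 1]
T6·…·T1 = [-7/10 -467/325 -2371/650; -9/10 96/325 2523/650; 0 0 1]
det M = -3/2; M⁻¹ = [-64/325 -934/975 3; -3/5 7/15 -4; 0 0 1]
M⁻¹ · (-2141/390, 11/130)ᵀ = (4, -2/3)ᵀ

p = (4, -2/3)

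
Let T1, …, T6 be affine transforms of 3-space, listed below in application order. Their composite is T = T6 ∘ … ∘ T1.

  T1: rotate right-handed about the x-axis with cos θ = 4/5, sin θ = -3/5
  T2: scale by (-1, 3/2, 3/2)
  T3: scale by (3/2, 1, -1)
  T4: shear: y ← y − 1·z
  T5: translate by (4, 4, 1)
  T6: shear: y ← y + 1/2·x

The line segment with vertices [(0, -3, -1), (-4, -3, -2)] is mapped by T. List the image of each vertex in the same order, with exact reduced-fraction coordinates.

image vertices: (4, 3, -1/2), (10, 39/10, 7/10)

T1 rotate right-handed about the x-axis with cos θ = 4/5, sin θ = -3/5: (0, -3, -1) → (0, -3, 1); (-4, -3, -2) → (-4, -18/5, 1/5)
T2 scale by (-1, 3/2, 3/2): (0, -3, 1) → (0, -9/2, 3/2); (-4, -18/5, 1/5) → (4, -27/5, 3/10)
T3 scale by (3/2, 1, -1): (0, -9/2, 3/2) → (0, -9/2, -3/2); (4, -27/5, 3/10) → (6, -27/5, -3/10)
T4 shear: y ← y − 1·z: (0, -9/2, -3/2) → (0, -3, -3/2); (6, -27/5, -3/10) → (6, -51/10, -3/10)
T5 translate by (4, 4, 1): (0, -3, -3/2) → (4, 1, -1/2); (6, -51/10, -3/10) → (10, -11/10, 7/10)
T6 shear: y ← y + 1/2·x: (4, 1, -1/2) → (4, 3, -1/2); (10, -11/10, 7/10) → (10, 39/10, 7/10)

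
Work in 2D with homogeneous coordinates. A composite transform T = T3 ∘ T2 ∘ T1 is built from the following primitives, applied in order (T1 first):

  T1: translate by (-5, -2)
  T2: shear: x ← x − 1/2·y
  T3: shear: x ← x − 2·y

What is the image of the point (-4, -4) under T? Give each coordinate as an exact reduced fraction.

T1 translate by (-5, -2): (-4, -4) → (-9, -6)
T2 shear: x ← x − 1/2·y: (-9, -6) → (-6, -6)
T3 shear: x ← x − 2·y: (-6, -6) → (6, -6)

T(p) = (6, -6)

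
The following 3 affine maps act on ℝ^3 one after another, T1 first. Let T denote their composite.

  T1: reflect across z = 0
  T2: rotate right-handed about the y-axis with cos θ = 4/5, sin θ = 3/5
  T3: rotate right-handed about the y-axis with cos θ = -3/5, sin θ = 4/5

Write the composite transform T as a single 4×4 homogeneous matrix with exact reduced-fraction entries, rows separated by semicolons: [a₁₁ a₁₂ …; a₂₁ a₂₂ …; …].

T1 = [1 0 0 0; 0 1 0 0; 0 0 -1 0; 0 0 0 1]
T2·T1 = [4/5 0 -3/5 0; 0 1 0 0; -3/5 0 -4/5 0; 0 0 0 1]
T3·…·T1 = [-24/25 0 -7/25 0; 0 1 0 0; -7/25 0 24/25 0; 0 0 0 1]

T = [-24/25 0 -7/25 0; 0 1 0 0; -7/25 0 24/25 0; 0 0 0 1]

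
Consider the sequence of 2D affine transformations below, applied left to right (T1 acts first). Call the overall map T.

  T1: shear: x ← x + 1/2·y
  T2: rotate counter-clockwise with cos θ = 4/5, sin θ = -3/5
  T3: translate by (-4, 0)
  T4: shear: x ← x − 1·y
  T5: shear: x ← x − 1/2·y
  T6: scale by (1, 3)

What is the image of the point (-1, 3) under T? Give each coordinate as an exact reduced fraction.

T1 shear: x ← x + 1/2·y: (-1, 3) → (1/2, 3)
T2 rotate counter-clockwise with cos θ = 4/5, sin θ = -3/5: (1/2, 3) → (11/5, 21/10)
T3 translate by (-4, 0): (11/5, 21/10) → (-9/5, 21/10)
T4 shear: x ← x − 1·y: (-9/5, 21/10) → (-39/10, 21/10)
T5 shear: x ← x − 1/2·y: (-39/10, 21/10) → (-99/20, 21/10)
T6 scale by (1, 3): (-99/20, 21/10) → (-99/20, 63/10)

T(p) = (-99/20, 63/10)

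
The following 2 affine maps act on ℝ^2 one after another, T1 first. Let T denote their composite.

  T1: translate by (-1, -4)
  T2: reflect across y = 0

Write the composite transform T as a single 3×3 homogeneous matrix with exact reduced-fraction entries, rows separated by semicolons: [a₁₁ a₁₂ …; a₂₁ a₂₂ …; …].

T = [1 0 -1; 0 -1 4; 0 0 1]

T1 = [1 0 -1; 0 1 -4; 0 0 1]
T2·T1 = [1 0 -1; 0 -1 4; 0 0 1]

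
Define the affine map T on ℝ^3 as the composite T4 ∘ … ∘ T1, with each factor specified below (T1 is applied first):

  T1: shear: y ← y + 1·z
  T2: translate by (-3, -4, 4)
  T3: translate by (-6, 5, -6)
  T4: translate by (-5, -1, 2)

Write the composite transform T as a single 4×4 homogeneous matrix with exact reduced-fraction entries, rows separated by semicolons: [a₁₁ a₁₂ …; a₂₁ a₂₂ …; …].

T = [1 0 0 -14; 0 1 1 0; 0 0 1 0; 0 0 0 1]

T1 = [1 0 0 0; 0 1 1 0; 0 0 1 0; 0 0 0 1]
T2·T1 = [1 0 0 -3; 0 1 1 -4; 0 0 1 4; 0 0 0 1]
T3·…·T1 = [1 0 0 -9; 0 1 1 1; 0 0 1 -2; 0 0 0 1]
T4·…·T1 = [1 0 0 -14; 0 1 1 0; 0 0 1 0; 0 0 0 1]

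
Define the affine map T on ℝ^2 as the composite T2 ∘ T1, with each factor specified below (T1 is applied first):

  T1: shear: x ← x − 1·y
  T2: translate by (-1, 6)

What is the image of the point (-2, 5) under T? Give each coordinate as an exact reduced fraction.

T1 shear: x ← x − 1·y: (-2, 5) → (-7, 5)
T2 translate by (-1, 6): (-7, 5) → (-8, 11)

T(p) = (-8, 11)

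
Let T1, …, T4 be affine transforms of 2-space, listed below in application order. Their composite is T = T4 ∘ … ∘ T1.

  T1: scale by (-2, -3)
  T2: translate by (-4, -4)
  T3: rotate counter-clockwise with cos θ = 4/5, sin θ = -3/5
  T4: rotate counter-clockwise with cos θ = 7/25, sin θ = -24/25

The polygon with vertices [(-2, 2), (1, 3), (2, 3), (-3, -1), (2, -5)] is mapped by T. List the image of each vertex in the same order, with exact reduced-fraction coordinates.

image vertices: (-234/25, 88/25), (-1257/125, 1274/125), (-1169/125, 1508/125), (-41/25, -38/25), (1639/125, 452/125)

T1 scale by (-2, -3): (-2, 2) → (4, -6); (1, 3) → (-2, -9); (2, 3) → (-4, -9); (-3, -1) → (6, 3); (2, -5) → (-4, 15)
T2 translate by (-4, -4): (4, -6) → (0, -10); (-2, -9) → (-6, -13); (-4, -9) → (-8, -13); (6, 3) → (2, -1); (-4, 15) → (-8, 11)
T3 rotate counter-clockwise with cos θ = 4/5, sin θ = -3/5: (0, -10) → (-6, -8); (-6, -13) → (-63/5, -34/5); (-8, -13) → (-71/5, -28/5); (2, -1) → (1, -2); (-8, 11) → (1/5, 68/5)
T4 rotate counter-clockwise with cos θ = 7/25, sin θ = -24/25: (-6, -8) → (-234/25, 88/25); (-63/5, -34/5) → (-1257/125, 1274/125); (-71/5, -28/5) → (-1169/125, 1508/125); (1, -2) → (-41/25, -38/25); (1/5, 68/5) → (1639/125, 452/125)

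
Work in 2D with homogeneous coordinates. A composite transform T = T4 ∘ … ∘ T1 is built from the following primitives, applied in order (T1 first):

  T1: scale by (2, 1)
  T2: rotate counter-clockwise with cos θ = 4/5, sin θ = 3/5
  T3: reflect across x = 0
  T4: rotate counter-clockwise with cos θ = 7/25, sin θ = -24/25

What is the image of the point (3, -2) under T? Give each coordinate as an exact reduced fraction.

T(p) = (6/25, 158/25)

T1 scale by (2, 1): (3, -2) → (6, -2)
T2 rotate counter-clockwise with cos θ = 4/5, sin θ = 3/5: (6, -2) → (6, 2)
T3 reflect across x = 0: (6, 2) → (-6, 2)
T4 rotate counter-clockwise with cos θ = 7/25, sin θ = -24/25: (-6, 2) → (6/25, 158/25)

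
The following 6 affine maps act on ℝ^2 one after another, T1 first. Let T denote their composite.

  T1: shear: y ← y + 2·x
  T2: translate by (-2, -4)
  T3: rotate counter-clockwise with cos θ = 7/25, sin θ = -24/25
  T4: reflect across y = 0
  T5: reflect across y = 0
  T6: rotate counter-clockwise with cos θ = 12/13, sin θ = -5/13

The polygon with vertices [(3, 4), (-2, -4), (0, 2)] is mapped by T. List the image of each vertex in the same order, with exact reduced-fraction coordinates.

T1 shear: y ← y + 2·x: (3, 4) → (3, 10); (-2, -4) → (-2, -8); (0, 2) → (0, 2)
T2 translate by (-2, -4): (3, 10) → (1, 6); (-2, -8) → (-4, -12); (0, 2) → (-2, -2)
T3 rotate counter-clockwise with cos θ = 7/25, sin θ = -24/25: (1, 6) → (151/25, 18/25); (-4, -12) → (-316/25, 12/25); (-2, -2) → (-62/25, 34/25)
T4 reflect across y = 0: (151/25, 18/25) → (151/25, -18/25); (-316/25, 12/25) → (-316/25, -12/25); (-62/25, 34/25) → (-62/25, -34/25)
T5 reflect across y = 0: (151/25, -18/25) → (151/25, 18/25); (-316/25, -12/25) → (-316/25, 12/25); (-62/25, -34/25) → (-62/25, 34/25)
T6 rotate counter-clockwise with cos θ = 12/13, sin θ = -5/13: (151/25, 18/25) → (1902/325, -539/325); (-316/25, 12/25) → (-3732/325, 1724/325); (-62/25, 34/25) → (-574/325, 718/325)

image vertices: (1902/325, -539/325), (-3732/325, 1724/325), (-574/325, 718/325)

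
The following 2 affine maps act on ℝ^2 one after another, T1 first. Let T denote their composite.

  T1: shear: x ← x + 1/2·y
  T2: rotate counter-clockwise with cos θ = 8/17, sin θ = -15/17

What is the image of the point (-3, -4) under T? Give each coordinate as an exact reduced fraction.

T(p) = (-100/17, 43/17)

T1 shear: x ← x + 1/2·y: (-3, -4) → (-5, -4)
T2 rotate counter-clockwise with cos θ = 8/17, sin θ = -15/17: (-5, -4) → (-100/17, 43/17)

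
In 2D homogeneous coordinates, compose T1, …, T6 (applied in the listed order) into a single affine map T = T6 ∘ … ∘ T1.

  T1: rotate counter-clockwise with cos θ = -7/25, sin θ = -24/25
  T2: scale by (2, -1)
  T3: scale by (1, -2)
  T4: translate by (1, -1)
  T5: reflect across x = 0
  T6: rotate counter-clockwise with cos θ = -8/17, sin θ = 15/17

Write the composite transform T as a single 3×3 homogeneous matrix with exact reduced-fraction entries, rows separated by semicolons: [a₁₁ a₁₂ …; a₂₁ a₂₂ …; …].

T = [608/425 594/425 23/17; 594/425 -608/425 -7/17; 0 0 1]

T1 = [-7/25 24/25 0; -24/25 -7/25 0; 0 0 1]
T2·T1 = [-14/25 48/25 0; 24/25 7/25 0; 0 0 1]
T3·…·T1 = [-14/25 48/25 0; -48/25 -14/25 0; 0 0 1]
T4·…·T1 = [-14/25 48/25 1; -48/25 -14/25 -1; 0 0 1]
T5·…·T1 = [14/25 -48/25 -1; -48/25 -14/25 -1; 0 0 1]
T6·…·T1 = [608/425 594/425 23/17; 594/425 -608/425 -7/17; 0 0 1]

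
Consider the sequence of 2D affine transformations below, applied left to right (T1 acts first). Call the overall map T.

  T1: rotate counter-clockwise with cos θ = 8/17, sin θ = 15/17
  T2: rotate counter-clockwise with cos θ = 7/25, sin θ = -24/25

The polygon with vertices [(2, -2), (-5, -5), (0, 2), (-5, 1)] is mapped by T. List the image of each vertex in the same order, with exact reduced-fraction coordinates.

image vertices: (658/425, -1006/425), (-503/85, -329/85), (174/425, 832/425), (-1993/425, 851/425)

T1 rotate counter-clockwise with cos θ = 8/17, sin θ = 15/17: (2, -2) → (46/17, 14/17); (-5, -5) → (35/17, -115/17); (0, 2) → (-30/17, 16/17); (-5, 1) → (-55/17, -67/17)
T2 rotate counter-clockwise with cos θ = 7/25, sin θ = -24/25: (46/17, 14/17) → (658/425, -1006/425); (35/17, -115/17) → (-503/85, -329/85); (-30/17, 16/17) → (174/425, 832/425); (-55/17, -67/17) → (-1993/425, 851/425)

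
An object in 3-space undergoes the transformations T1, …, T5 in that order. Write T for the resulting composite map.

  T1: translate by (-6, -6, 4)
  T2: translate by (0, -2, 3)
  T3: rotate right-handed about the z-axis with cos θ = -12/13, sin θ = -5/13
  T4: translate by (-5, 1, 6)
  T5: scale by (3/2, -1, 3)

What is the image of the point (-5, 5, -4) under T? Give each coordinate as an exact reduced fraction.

T1 translate by (-6, -6, 4): (-5, 5, -4) → (-11, -1, 0)
T2 translate by (0, -2, 3): (-11, -1, 0) → (-11, -3, 3)
T3 rotate right-handed about the z-axis with cos θ = -12/13, sin θ = -5/13: (-11, -3, 3) → (9, 7, 3)
T4 translate by (-5, 1, 6): (9, 7, 3) → (4, 8, 9)
T5 scale by (3/2, -1, 3): (4, 8, 9) → (6, -8, 27)

T(p) = (6, -8, 27)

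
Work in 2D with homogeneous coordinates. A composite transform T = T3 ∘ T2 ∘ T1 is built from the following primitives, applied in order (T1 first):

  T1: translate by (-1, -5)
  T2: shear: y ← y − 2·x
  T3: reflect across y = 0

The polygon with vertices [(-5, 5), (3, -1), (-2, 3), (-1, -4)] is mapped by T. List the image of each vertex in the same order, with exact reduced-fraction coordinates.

T1 translate by (-1, -5): (-5, 5) → (-6, 0); (3, -1) → (2, -6); (-2, 3) → (-3, -2); (-1, -4) → (-2, -9)
T2 shear: y ← y − 2·x: (-6, 0) → (-6, 12); (2, -6) → (2, -10); (-3, -2) → (-3, 4); (-2, -9) → (-2, -5)
T3 reflect across y = 0: (-6, 12) → (-6, -12); (2, -10) → (2, 10); (-3, 4) → (-3, -4); (-2, -5) → (-2, 5)

image vertices: (-6, -12), (2, 10), (-3, -4), (-2, 5)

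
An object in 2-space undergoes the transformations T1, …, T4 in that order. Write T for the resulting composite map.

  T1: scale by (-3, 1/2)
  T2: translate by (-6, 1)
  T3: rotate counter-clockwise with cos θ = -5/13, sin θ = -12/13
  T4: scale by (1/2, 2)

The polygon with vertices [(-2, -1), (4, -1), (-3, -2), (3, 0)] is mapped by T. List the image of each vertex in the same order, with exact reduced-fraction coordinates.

T1 scale by (-3, 1/2): (-2, -1) → (6, -1/2); (4, -1) → (-12, -1/2); (-3, -2) → (9, -1); (3, 0) → (-9, 0)
T2 translate by (-6, 1): (6, -1/2) → (0, 1/2); (-12, -1/2) → (-18, 1/2); (9, -1) → (3, 0); (-9, 0) → (-15, 1)
T3 rotate counter-clockwise with cos θ = -5/13, sin θ = -12/13: (0, 1/2) → (6/13, -5/26); (-18, 1/2) → (96/13, 427/26); (3, 0) → (-15/13, -36/13); (-15, 1) → (87/13, 175/13)
T4 scale by (1/2, 2): (6/13, -5/26) → (3/13, -5/13); (96/13, 427/26) → (48/13, 427/13); (-15/13, -36/13) → (-15/26, -72/13); (87/13, 175/13) → (87/26, 350/13)

image vertices: (3/13, -5/13), (48/13, 427/13), (-15/26, -72/13), (87/26, 350/13)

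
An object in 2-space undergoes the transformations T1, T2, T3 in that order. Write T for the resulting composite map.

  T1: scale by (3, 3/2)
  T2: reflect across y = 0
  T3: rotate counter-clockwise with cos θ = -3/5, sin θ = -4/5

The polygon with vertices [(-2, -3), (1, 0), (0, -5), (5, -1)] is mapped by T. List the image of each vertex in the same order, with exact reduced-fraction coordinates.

T1 scale by (3, 3/2): (-2, -3) → (-6, -9/2); (1, 0) → (3, 0); (0, -5) → (0, -15/2); (5, -1) → (15, -3/2)
T2 reflect across y = 0: (-6, -9/2) → (-6, 9/2); (3, 0) → (3, 0); (0, -15/2) → (0, 15/2); (15, -3/2) → (15, 3/2)
T3 rotate counter-clockwise with cos θ = -3/5, sin θ = -4/5: (-6, 9/2) → (36/5, 21/10); (3, 0) → (-9/5, -12/5); (0, 15/2) → (6, -9/2); (15, 3/2) → (-39/5, -129/10)

image vertices: (36/5, 21/10), (-9/5, -12/5), (6, -9/2), (-39/5, -129/10)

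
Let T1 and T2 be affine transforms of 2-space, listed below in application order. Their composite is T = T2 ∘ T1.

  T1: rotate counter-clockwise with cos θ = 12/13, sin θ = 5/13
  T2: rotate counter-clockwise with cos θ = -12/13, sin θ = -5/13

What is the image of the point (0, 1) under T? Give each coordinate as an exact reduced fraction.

T(p) = (120/169, -119/169)

T1 rotate counter-clockwise with cos θ = 12/13, sin θ = 5/13: (0, 1) → (-5/13, 12/13)
T2 rotate counter-clockwise with cos θ = -12/13, sin θ = -5/13: (-5/13, 12/13) → (120/169, -119/169)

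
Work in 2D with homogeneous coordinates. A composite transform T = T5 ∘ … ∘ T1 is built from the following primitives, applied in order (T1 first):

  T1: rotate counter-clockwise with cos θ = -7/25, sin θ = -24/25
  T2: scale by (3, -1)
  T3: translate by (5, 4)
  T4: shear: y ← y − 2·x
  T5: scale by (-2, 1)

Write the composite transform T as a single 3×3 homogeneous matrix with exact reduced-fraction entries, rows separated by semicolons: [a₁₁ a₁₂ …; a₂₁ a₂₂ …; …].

T = [42/25 -144/25 -10; 66/25 -137/25 -6; 0 0 1]

T1 = [-7/25 24/25 0; -24/25 -7/25 0; 0 0 1]
T2·T1 = [-21/25 72/25 0; 24/25 7/25 0; 0 0 1]
T3·…·T1 = [-21/25 72/25 5; 24/25 7/25 4; 0 0 1]
T4·…·T1 = [-21/25 72/25 5; 66/25 -137/25 -6; 0 0 1]
T5·…·T1 = [42/25 -144/25 -10; 66/25 -137/25 -6; 0 0 1]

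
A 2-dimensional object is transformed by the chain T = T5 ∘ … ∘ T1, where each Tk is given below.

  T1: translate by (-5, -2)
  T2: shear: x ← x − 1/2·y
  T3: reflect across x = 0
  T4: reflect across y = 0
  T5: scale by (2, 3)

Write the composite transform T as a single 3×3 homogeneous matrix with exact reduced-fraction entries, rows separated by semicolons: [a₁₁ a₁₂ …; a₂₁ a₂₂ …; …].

T = [-2 1 8; 0 -3 6; 0 0 1]

T1 = [1 0 -5; 0 1 -2; 0 0 1]
T2·T1 = [1 -1/2 -4; 0 1 -2; 0 0 1]
T3·…·T1 = [-1 1/2 4; 0 1 -2; 0 0 1]
T4·…·T1 = [-1 1/2 4; 0 -1 2; 0 0 1]
T5·…·T1 = [-2 1 8; 0 -3 6; 0 0 1]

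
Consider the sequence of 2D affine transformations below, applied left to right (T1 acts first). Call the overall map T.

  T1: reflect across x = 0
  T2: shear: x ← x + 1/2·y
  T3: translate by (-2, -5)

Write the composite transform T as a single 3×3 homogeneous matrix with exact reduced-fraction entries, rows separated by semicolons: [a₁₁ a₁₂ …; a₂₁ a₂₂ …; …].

T = [-1 1/2 -2; 0 1 -5; 0 0 1]

T1 = [-1 0 0; 0 1 0; 0 0 1]
T2·T1 = [-1 1/2 0; 0 1 0; 0 0 1]
T3·…·T1 = [-1 1/2 -2; 0 1 -5; 0 0 1]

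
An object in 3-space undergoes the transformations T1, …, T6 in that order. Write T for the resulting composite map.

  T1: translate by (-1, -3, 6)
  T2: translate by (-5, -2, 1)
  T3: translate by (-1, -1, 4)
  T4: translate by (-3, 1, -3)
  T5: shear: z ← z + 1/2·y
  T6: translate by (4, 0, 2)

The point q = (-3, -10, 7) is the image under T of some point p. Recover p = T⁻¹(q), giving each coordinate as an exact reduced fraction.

T1 = [1 0 0 -1; 0 1 0 -3; 0 0 1 6; 0 0 0 1]
T2·T1 = [1 0 0 -6; 0 1 0 -5; 0 0 1 7; 0 0 0 1]
T3·…·T1 = [1 0 0 -7; 0 1 0 -6; 0 0 1 11; 0 0 0 1]
T4·…·T1 = [1 0 0 -10; 0 1 0 -5; 0 0 1 8; 0 0 0 1]
T5·…·T1 = [1 0 0 -10; 0 1 0 -5; 0 1/2 1 11/2; 0 0 0 1]
T6·…·T1 = [1 0 0 -6; 0 1 0 -5; 0 1/2 1 15/2; 0 0 0 1]
det M = 1; M⁻¹ = [1 0 0 6; 0 1 0 5; 0 -1/2 1 -10; 0 0 0 1]
M⁻¹ · (-3, -10, 7)ᵀ = (3, -5, 2)ᵀ

p = (3, -5, 2)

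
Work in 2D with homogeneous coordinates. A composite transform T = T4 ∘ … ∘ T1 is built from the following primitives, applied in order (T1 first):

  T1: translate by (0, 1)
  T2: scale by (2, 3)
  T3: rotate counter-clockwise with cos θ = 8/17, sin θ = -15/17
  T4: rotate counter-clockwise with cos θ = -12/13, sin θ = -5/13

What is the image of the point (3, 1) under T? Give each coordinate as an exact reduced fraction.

T(p) = (-1866/221, -186/221)

T1 translate by (0, 1): (3, 1) → (3, 2)
T2 scale by (2, 3): (3, 2) → (6, 6)
T3 rotate counter-clockwise with cos θ = 8/17, sin θ = -15/17: (6, 6) → (138/17, -42/17)
T4 rotate counter-clockwise with cos θ = -12/13, sin θ = -5/13: (138/17, -42/17) → (-1866/221, -186/221)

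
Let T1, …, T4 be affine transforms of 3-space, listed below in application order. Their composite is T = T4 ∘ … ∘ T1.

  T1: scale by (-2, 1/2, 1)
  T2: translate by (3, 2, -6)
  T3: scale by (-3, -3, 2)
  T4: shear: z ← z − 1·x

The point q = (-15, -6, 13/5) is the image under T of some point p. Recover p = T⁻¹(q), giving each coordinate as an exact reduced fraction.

p = (-1, 0, -1/5)

T1 = [-2 0 0 0; 0 1/2 0 0; 0 0 1 0; 0 0 0 1]
T2·T1 = [-2 0 0 3; 0 1/2 0 2; 0 0 1 -6; 0 0 0 1]
T3·…·T1 = [6 0 0 -9; 0 -3/2 0 -6; 0 0 2 -12; 0 0 0 1]
T4·…·T1 = [6 0 0 -9; 0 -3/2 0 -6; -6 0 2 -3; 0 0 0 1]
det M = -18; M⁻¹ = [1/6 0 0 3/2; 0 -2/3 0 -4; 1/2 0 1/2 6; 0 0 0 1]
M⁻¹ · (-15, -6, 13/5)ᵀ = (-1, 0, -1/5)ᵀ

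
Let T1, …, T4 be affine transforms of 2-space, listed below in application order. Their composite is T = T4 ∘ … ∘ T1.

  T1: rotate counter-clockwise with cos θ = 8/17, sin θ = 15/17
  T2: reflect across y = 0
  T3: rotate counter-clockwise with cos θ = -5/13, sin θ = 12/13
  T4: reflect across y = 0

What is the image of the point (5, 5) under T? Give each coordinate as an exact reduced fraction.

T(p) = (1555/221, -155/221)

T1 rotate counter-clockwise with cos θ = 8/17, sin θ = 15/17: (5, 5) → (-35/17, 115/17)
T2 reflect across y = 0: (-35/17, 115/17) → (-35/17, -115/17)
T3 rotate counter-clockwise with cos θ = -5/13, sin θ = 12/13: (-35/17, -115/17) → (1555/221, 155/221)
T4 reflect across y = 0: (1555/221, 155/221) → (1555/221, -155/221)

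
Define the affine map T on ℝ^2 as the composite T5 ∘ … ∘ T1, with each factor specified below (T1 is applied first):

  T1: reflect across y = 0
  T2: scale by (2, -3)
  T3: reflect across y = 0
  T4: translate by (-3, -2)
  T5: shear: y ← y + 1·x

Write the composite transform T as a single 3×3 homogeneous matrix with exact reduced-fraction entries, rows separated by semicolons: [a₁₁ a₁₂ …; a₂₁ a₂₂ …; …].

T = [2 0 -3; 2 -3 -5; 0 0 1]

T1 = [1 0 0; 0 -1 0; 0 0 1]
T2·T1 = [2 0 0; 0 3 0; 0 0 1]
T3·…·T1 = [2 0 0; 0 -3 0; 0 0 1]
T4·…·T1 = [2 0 -3; 0 -3 -2; 0 0 1]
T5·…·T1 = [2 0 -3; 2 -3 -5; 0 0 1]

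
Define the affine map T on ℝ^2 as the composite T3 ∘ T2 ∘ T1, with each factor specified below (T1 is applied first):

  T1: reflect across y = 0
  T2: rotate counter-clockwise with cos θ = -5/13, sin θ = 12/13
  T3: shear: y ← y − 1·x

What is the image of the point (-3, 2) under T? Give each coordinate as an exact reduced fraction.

T1 reflect across y = 0: (-3, 2) → (-3, -2)
T2 rotate counter-clockwise with cos θ = -5/13, sin θ = 12/13: (-3, -2) → (3, -2)
T3 shear: y ← y − 1·x: (3, -2) → (3, -5)

T(p) = (3, -5)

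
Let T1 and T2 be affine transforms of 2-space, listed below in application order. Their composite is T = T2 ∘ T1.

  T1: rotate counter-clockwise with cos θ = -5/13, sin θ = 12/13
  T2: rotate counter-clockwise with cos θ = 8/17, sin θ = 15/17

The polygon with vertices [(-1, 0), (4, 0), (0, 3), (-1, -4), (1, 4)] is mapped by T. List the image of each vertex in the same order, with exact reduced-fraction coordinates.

T1 rotate counter-clockwise with cos θ = -5/13, sin θ = 12/13: (-1, 0) → (5/13, -12/13); (4, 0) → (-20/13, 48/13); (0, 3) → (-36/13, -15/13); (-1, -4) → (53/13, 8/13); (1, 4) → (-53/13, -8/13)
T2 rotate counter-clockwise with cos θ = 8/17, sin θ = 15/17: (5/13, -12/13) → (220/221, -21/221); (-20/13, 48/13) → (-880/221, 84/221); (-36/13, -15/13) → (-63/221, -660/221); (53/13, 8/13) → (304/221, 859/221); (-53/13, -8/13) → (-304/221, -859/221)

image vertices: (220/221, -21/221), (-880/221, 84/221), (-63/221, -660/221), (304/221, 859/221), (-304/221, -859/221)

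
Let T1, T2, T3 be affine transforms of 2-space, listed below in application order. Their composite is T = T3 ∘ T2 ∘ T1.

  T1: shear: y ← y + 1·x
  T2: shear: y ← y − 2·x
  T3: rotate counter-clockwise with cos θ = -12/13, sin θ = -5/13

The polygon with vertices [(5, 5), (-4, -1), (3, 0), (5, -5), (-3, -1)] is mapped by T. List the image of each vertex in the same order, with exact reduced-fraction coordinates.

T1 shear: y ← y + 1·x: (5, 5) → (5, 10); (-4, -1) → (-4, -5); (3, 0) → (3, 3); (5, -5) → (5, 0); (-3, -1) → (-3, -4)
T2 shear: y ← y − 2·x: (5, 10) → (5, 0); (-4, -5) → (-4, 3); (3, 3) → (3, -3); (5, 0) → (5, -10); (-3, -4) → (-3, 2)
T3 rotate counter-clockwise with cos θ = -12/13, sin θ = -5/13: (5, 0) → (-60/13, -25/13); (-4, 3) → (63/13, -16/13); (3, -3) → (-51/13, 21/13); (5, -10) → (-110/13, 95/13); (-3, 2) → (46/13, -9/13)

image vertices: (-60/13, -25/13), (63/13, -16/13), (-51/13, 21/13), (-110/13, 95/13), (46/13, -9/13)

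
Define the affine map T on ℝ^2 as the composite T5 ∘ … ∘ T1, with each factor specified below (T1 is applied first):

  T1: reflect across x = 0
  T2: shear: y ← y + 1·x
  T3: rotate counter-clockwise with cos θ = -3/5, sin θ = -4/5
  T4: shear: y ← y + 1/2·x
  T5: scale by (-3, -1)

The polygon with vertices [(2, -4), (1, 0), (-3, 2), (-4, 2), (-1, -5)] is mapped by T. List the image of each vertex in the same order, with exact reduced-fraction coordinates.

image vertices: (54/5, -17/5), (3/5, -13/10), (-33/5, 43/10), (-36/5, 28/5), (57/5, 3/10)

T1 reflect across x = 0: (2, -4) → (-2, -4); (1, 0) → (-1, 0); (-3, 2) → (3, 2); (-4, 2) → (4, 2); (-1, -5) → (1, -5)
T2 shear: y ← y + 1·x: (-2, -4) → (-2, -6); (-1, 0) → (-1, -1); (3, 2) → (3, 5); (4, 2) → (4, 6); (1, -5) → (1, -4)
T3 rotate counter-clockwise with cos θ = -3/5, sin θ = -4/5: (-2, -6) → (-18/5, 26/5); (-1, -1) → (-1/5, 7/5); (3, 5) → (11/5, -27/5); (4, 6) → (12/5, -34/5); (1, -4) → (-19/5, 8/5)
T4 shear: y ← y + 1/2·x: (-18/5, 26/5) → (-18/5, 17/5); (-1/5, 7/5) → (-1/5, 13/10); (11/5, -27/5) → (11/5, -43/10); (12/5, -34/5) → (12/5, -28/5); (-19/5, 8/5) → (-19/5, -3/10)
T5 scale by (-3, -1): (-18/5, 17/5) → (54/5, -17/5); (-1/5, 13/10) → (3/5, -13/10); (11/5, -43/10) → (-33/5, 43/10); (12/5, -28/5) → (-36/5, 28/5); (-19/5, -3/10) → (57/5, 3/10)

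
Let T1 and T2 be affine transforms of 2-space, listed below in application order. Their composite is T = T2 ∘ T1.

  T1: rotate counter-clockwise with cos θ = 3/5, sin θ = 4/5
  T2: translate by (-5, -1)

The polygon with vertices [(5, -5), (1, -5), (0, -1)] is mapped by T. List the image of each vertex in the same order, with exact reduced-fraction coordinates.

T1 rotate counter-clockwise with cos θ = 3/5, sin θ = 4/5: (5, -5) → (7, 1); (1, -5) → (23/5, -11/5); (0, -1) → (4/5, -3/5)
T2 translate by (-5, -1): (7, 1) → (2, 0); (23/5, -11/5) → (-2/5, -16/5); (4/5, -3/5) → (-21/5, -8/5)

image vertices: (2, 0), (-2/5, -16/5), (-21/5, -8/5)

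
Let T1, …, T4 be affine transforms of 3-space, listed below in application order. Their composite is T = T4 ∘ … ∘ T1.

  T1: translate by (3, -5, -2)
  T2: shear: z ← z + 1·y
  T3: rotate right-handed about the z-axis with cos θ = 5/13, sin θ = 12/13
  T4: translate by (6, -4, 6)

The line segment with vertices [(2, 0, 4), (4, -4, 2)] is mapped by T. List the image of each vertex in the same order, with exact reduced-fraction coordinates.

image vertices: (163/13, -17/13, 3), (17, -1, -3)

T1 translate by (3, -5, -2): (2, 0, 4) → (5, -5, 2); (4, -4, 2) → (7, -9, 0)
T2 shear: z ← z + 1·y: (5, -5, 2) → (5, -5, -3); (7, -9, 0) → (7, -9, -9)
T3 rotate right-handed about the z-axis with cos θ = 5/13, sin θ = 12/13: (5, -5, -3) → (85/13, 35/13, -3); (7, -9, -9) → (11, 3, -9)
T4 translate by (6, -4, 6): (85/13, 35/13, -3) → (163/13, -17/13, 3); (11, 3, -9) → (17, -1, -3)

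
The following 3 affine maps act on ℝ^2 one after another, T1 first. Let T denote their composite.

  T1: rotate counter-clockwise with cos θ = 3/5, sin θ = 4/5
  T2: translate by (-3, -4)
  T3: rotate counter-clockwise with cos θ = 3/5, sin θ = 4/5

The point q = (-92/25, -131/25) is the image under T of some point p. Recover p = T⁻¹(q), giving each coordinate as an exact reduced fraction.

p = (1, 5)

T1 = [3/5 -4/5 0; 4/5 3/5 0; 0 0 1]
T2·T1 = [3/5 -4/5 -3; 4/5 3/5 -4; 0 0 1]
T3·…·T1 = [-7/25 -24/25 7/5; 24/25 -7/25 -24/5; 0 0 1]
det M = 1; M⁻¹ = [-7/25 24/25 5; -24/25 -7/25 0; 0 0 1]
M⁻¹ · (-92/25, -131/25)ᵀ = (1, 5)ᵀ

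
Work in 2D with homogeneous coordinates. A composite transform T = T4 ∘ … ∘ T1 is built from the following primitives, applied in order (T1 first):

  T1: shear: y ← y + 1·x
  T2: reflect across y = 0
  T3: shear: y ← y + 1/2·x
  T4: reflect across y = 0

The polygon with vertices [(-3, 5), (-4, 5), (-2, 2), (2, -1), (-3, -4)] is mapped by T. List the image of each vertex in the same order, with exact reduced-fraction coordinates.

image vertices: (-3, 7/2), (-4, 3), (-2, 1), (2, 0), (-3, -11/2)

T1 shear: y ← y + 1·x: (-3, 5) → (-3, 2); (-4, 5) → (-4, 1); (-2, 2) → (-2, 0); (2, -1) → (2, 1); (-3, -4) → (-3, -7)
T2 reflect across y = 0: (-3, 2) → (-3, -2); (-4, 1) → (-4, -1); (-2, 0) → (-2, 0); (2, 1) → (2, -1); (-3, -7) → (-3, 7)
T3 shear: y ← y + 1/2·x: (-3, -2) → (-3, -7/2); (-4, -1) → (-4, -3); (-2, 0) → (-2, -1); (2, -1) → (2, 0); (-3, 7) → (-3, 11/2)
T4 reflect across y = 0: (-3, -7/2) → (-3, 7/2); (-4, -3) → (-4, 3); (-2, -1) → (-2, 1); (2, 0) → (2, 0); (-3, 11/2) → (-3, -11/2)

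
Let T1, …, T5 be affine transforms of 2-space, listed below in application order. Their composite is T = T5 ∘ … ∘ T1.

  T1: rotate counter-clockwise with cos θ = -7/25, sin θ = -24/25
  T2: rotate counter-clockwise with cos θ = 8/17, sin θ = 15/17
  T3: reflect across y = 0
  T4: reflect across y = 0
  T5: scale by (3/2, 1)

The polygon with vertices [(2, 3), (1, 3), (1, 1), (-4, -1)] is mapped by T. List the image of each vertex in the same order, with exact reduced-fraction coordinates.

image vertices: (4497/850, 318/425), (717/170, 123/85), (1803/850, 7/425), (-267/50, 52/25)

T1 rotate counter-clockwise with cos θ = -7/25, sin θ = -24/25: (2, 3) → (58/25, -69/25); (1, 3) → (13/5, -9/5); (1, 1) → (17/25, -31/25); (-4, -1) → (4/25, 103/25)
T2 rotate counter-clockwise with cos θ = 8/17, sin θ = 15/17: (58/25, -69/25) → (1499/425, 318/425); (13/5, -9/5) → (239/85, 123/85); (17/25, -31/25) → (601/425, 7/425); (4/25, 103/25) → (-89/25, 52/25)
T3 reflect across y = 0: (1499/425, 318/425) → (1499/425, -318/425); (239/85, 123/85) → (239/85, -123/85); (601/425, 7/425) → (601/425, -7/425); (-89/25, 52/25) → (-89/25, -52/25)
T4 reflect across y = 0: (1499/425, -318/425) → (1499/425, 318/425); (239/85, -123/85) → (239/85, 123/85); (601/425, -7/425) → (601/425, 7/425); (-89/25, -52/25) → (-89/25, 52/25)
T5 scale by (3/2, 1): (1499/425, 318/425) → (4497/850, 318/425); (239/85, 123/85) → (717/170, 123/85); (601/425, 7/425) → (1803/850, 7/425); (-89/25, 52/25) → (-267/50, 52/25)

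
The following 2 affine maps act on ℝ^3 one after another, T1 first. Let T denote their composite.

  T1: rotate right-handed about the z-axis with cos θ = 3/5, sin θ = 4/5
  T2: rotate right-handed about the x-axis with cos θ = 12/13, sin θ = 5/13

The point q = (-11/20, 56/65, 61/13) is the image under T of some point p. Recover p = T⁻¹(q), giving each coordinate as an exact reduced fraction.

p = (7/4, 2, 4)

T1 = [3/5 -4/5 0 0; 4/5 3/5 0 0; 0 0 1 0; 0 0 0 1]
T2·T1 = [3/5 -4/5 0 0; 48/65 36/65 -5/13 0; 4/13 3/13 12/13 0; 0 0 0 1]
det M = 1; M⁻¹ = [3/5 48/65 4/13 0; -4/5 36/65 3/13 0; 0 -5/13 12/13 0; 0 0 0 1]
M⁻¹ · (-11/20, 56/65, 61/13)ᵀ = (7/4, 2, 4)ᵀ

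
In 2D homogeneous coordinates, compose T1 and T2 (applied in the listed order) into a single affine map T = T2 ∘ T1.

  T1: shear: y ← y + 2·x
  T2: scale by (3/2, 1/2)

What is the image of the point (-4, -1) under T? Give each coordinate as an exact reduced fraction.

T(p) = (-6, -9/2)

T1 shear: y ← y + 2·x: (-4, -1) → (-4, -9)
T2 scale by (3/2, 1/2): (-4, -9) → (-6, -9/2)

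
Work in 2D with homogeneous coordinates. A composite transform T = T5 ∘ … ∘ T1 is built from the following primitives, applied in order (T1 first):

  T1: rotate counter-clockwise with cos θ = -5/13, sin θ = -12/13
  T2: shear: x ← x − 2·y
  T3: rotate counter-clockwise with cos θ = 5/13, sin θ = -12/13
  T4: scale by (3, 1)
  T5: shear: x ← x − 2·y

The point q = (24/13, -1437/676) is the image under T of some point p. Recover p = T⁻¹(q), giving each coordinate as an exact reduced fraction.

p = (2, -3/4)

T1 = [-5/13 12/13 0; -12/13 -5/13 0; 0 0 1]
T2·T1 = [19/13 22/13 0; -12/13 -5/13 0; 0 0 1]
T3·…·T1 = [-49/169 50/169 0; -288/169 -289/169 0; 0 0 1]
T4·…·T1 = [-147/169 150/169 0; -288/169 -289/169 0; 0 0 1]
T5·…·T1 = [33/13 56/13 0; -288/169 -289/169 0; 0 0 1]
det M = 3; M⁻¹ = [-289/507 -56/39 0; 96/169 11/13 0; 0 0 1]
M⁻¹ · (24/13, -1437/676)ᵀ = (2, -3/4)ᵀ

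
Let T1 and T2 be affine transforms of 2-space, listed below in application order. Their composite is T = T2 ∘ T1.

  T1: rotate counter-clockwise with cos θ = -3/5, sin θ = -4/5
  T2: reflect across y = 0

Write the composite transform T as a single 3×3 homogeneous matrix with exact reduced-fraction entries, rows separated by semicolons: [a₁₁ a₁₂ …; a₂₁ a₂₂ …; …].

T1 = [-3/5 4/5 0; -4/5 -3/5 0; 0 0 1]
T2·T1 = [-3/5 4/5 0; 4/5 3/5 0; 0 0 1]

T = [-3/5 4/5 0; 4/5 3/5 0; 0 0 1]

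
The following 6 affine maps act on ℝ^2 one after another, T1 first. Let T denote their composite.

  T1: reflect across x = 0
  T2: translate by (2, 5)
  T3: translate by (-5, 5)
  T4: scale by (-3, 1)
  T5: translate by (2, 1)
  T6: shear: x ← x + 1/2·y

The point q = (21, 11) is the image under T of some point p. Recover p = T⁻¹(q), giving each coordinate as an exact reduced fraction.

T1 = [-1 0 0; 0 1 0; 0 0 1]
T2·T1 = [-1 0 2; 0 1 5; 0 0 1]
T3·…·T1 = [-1 0 -3; 0 1 10; 0 0 1]
T4·…·T1 = [3 0 9; 0 1 10; 0 0 1]
T5·…·T1 = [3 0 11; 0 1 11; 0 0 1]
T6·…·T1 = [3 1/2 33/2; 0 1 11; 0 0 1]
det M = 3; M⁻¹ = [1/3 -1/6 -11/3; 0 1 -11; 0 0 1]
M⁻¹ · (21, 11)ᵀ = (3/2, 0)ᵀ

p = (3/2, 0)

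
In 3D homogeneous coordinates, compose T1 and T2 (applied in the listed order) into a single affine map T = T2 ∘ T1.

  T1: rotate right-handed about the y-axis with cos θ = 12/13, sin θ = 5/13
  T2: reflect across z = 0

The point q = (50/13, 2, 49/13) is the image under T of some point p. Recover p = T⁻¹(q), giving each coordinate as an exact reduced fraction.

p = (5, 2, -2)

T1 = [12/13 0 5/13 0; 0 1 0 0; -5/13 0 12/13 0; 0 0 0 1]
T2·T1 = [12/13 0 5/13 0; 0 1 0 0; 5/13 0 -12/13 0; 0 0 0 1]
det M = -1; M⁻¹ = [12/13 0 5/13 0; 0 1 0 0; 5/13 0 -12/13 0; 0 0 0 1]
M⁻¹ · (50/13, 2, 49/13)ᵀ = (5, 2, -2)ᵀ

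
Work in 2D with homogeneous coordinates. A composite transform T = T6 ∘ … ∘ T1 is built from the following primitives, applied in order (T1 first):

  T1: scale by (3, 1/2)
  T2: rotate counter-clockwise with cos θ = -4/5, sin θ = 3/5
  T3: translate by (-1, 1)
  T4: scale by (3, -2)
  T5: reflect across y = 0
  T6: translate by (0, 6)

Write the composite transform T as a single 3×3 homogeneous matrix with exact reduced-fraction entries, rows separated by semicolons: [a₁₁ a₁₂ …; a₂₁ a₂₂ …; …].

T = [-36/5 -9/10 -3; 18/5 -4/5 8; 0 0 1]

T1 = [3 0 0; 0 1/2 0; 0 0 1]
T2·T1 = [-12/5 -3/10 0; 9/5 -2/5 0; 0 0 1]
T3·…·T1 = [-12/5 -3/10 -1; 9/5 -2/5 1; 0 0 1]
T4·…·T1 = [-36/5 -9/10 -3; -18/5 4/5 -2; 0 0 1]
T5·…·T1 = [-36/5 -9/10 -3; 18/5 -4/5 2; 0 0 1]
T6·…·T1 = [-36/5 -9/10 -3; 18/5 -4/5 8; 0 0 1]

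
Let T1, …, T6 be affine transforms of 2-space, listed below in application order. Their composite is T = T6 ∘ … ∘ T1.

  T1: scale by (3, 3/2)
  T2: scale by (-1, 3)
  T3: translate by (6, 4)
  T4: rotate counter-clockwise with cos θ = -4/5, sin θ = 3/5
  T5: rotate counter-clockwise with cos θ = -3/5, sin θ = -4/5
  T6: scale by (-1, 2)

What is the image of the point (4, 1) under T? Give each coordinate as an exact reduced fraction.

T1 scale by (3, 3/2): (4, 1) → (12, 3/2)
T2 scale by (-1, 3): (12, 3/2) → (-12, 9/2)
T3 translate by (6, 4): (-12, 9/2) → (-6, 17/2)
T4 rotate counter-clockwise with cos θ = -4/5, sin θ = 3/5: (-6, 17/2) → (-3/10, -52/5)
T5 rotate counter-clockwise with cos θ = -3/5, sin θ = -4/5: (-3/10, -52/5) → (-407/50, 162/25)
T6 scale by (-1, 2): (-407/50, 162/25) → (407/50, 324/25)

T(p) = (407/50, 324/25)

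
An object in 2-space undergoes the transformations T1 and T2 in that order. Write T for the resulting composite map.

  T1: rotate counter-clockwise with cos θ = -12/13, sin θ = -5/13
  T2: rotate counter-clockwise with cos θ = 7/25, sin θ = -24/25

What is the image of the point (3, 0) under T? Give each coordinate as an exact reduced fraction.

T(p) = (-612/325, 759/325)

T1 rotate counter-clockwise with cos θ = -12/13, sin θ = -5/13: (3, 0) → (-36/13, -15/13)
T2 rotate counter-clockwise with cos θ = 7/25, sin θ = -24/25: (-36/13, -15/13) → (-612/325, 759/325)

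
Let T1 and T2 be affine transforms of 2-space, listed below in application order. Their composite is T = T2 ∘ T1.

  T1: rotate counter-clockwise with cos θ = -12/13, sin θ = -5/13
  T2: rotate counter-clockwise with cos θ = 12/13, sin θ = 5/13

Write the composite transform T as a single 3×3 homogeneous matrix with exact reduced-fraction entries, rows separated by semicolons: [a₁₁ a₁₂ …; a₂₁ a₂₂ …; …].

T = [-119/169 120/169 0; -120/169 -119/169 0; 0 0 1]

T1 = [-12/13 5/13 0; -5/13 -12/13 0; 0 0 1]
T2·T1 = [-119/169 120/169 0; -120/169 -119/169 0; 0 0 1]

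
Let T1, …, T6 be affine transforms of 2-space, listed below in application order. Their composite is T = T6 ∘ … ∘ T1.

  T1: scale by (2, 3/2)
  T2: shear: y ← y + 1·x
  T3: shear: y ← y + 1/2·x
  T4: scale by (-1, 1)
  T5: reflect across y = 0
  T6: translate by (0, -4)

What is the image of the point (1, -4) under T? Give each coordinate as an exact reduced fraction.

T1 scale by (2, 3/2): (1, -4) → (2, -6)
T2 shear: y ← y + 1·x: (2, -6) → (2, -4)
T3 shear: y ← y + 1/2·x: (2, -4) → (2, -3)
T4 scale by (-1, 1): (2, -3) → (-2, -3)
T5 reflect across y = 0: (-2, -3) → (-2, 3)
T6 translate by (0, -4): (-2, 3) → (-2, -1)

T(p) = (-2, -1)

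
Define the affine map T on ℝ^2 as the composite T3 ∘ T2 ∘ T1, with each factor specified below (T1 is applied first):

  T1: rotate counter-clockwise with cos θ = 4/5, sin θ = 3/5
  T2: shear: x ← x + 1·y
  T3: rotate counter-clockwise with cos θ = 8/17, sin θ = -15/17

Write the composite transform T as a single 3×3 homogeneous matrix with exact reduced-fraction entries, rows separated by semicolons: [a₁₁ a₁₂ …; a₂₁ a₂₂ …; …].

T1 = [4/5 -3/5 0; 3/5 4/5 0; 0 0 1]
T2·T1 = [7/5 1/5 0; 3/5 4/5 0; 0 0 1]
T3·…·T1 = [101/85 4/5 0; -81/85 1/5 0; 0 0 1]

T = [101/85 4/5 0; -81/85 1/5 0; 0 0 1]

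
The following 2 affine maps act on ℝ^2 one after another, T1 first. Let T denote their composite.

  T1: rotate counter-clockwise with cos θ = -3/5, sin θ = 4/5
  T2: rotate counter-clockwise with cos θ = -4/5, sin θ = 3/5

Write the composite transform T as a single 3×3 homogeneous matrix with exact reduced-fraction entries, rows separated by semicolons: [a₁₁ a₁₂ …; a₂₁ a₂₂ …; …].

T1 = [-3/5 -4/5 0; 4/5 -3/5 0; 0 0 1]
T2·T1 = [0 1 0; -1 0 0; 0 0 1]

T = [0 1 0; -1 0 0; 0 0 1]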